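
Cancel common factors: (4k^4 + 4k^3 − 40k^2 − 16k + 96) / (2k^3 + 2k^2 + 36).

Repeated division with remainder:
  4k^4 + 4k^3 − 40k^2 − 16k + 96 = (2k)(2k^3 + 2k^2 + 36) + (−40k^2 − 88k + 96)
  2k^3 + 2k^2 + 36 = (−(1/20)k + 3/50)(−40k^2 − 88k + 96) + ((252/25)k + 756/25)
  −40k^2 − 88k + 96 = (−(250/63)k + 200/63)((252/25)k + 756/25) + (0)
Last nonzero remainder: (252/25)k + 756/25. Dividing through by 252/25 gives the monic gcd k + 3.
Cancel k + 3 from numerator and denominator to get the reduced form.

(2k^3 − 4k^2 − 8k + 16)/(k^2 − 2k + 6)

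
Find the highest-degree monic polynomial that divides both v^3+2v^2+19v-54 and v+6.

1

By polynomial division,
  v^3+2v^2+19v-54 = (v^2-4v+43)(v+6) + (-312)
  v+6 = (-(1/312)v-1/52)(-312) + (0)
The last nonzero remainder is the constant -312, so the polynomials are coprime and gcd = 1.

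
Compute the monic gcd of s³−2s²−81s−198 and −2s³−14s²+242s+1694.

s−11

By polynomial division,
  s³−2s²−81s−198 = (−1/2)(−2s³−14s²+242s+1694) + (−9s²+40s+649)
  −2s³−14s²+242s+1694 = ((2/9)s+206/81)(−9s²+40s+649) + (−(320/81)s+3520/81)
  −9s²+40s+649 = ((729/320)s+4779/320)(−(320/81)s+3520/81) + (0)
Last nonzero remainder: −(320/81)s+3520/81. Dividing through by −320/81 gives the monic gcd s−11.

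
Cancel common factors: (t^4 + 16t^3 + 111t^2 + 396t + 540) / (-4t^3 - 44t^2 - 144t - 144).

By polynomial division,
  t^4 + 16t^3 + 111t^2 + 396t + 540 = (-(1/4)t - 5/4)(-4t^3 - 44t^2 - 144t - 144) + (20t^2 + 180t + 360)
  -4t^3 - 44t^2 - 144t - 144 = (-(1/5)t - 2/5)(20t^2 + 180t + 360) + (0)
Last nonzero remainder: 20t^2 + 180t + 360. Dividing through by 20 gives the monic gcd t^2 + 9t + 18.
Cancel t^2 + 9t + 18 from numerator and denominator to get the reduced form.

(-t^2 - 7t - 30)/(4t + 8)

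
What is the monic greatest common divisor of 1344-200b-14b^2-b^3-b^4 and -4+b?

-4+b

By polynomial division,
  -b^4-b^3-14b^2-200b+1344 = (-b^3-5b^2-34b-336)(b-4) + (0)
The last nonzero remainder b-4 is already monic.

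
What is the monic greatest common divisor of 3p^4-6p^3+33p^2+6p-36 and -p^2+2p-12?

Repeated division with remainder:
  3p^4-6p^3+33p^2+6p-36 = (-3p^2+3)(-p^2+2p-12) + (0)
Last nonzero remainder: -p^2+2p-12. Dividing through by -1 gives the monic gcd p^2-2p+12.

p^2-2p+12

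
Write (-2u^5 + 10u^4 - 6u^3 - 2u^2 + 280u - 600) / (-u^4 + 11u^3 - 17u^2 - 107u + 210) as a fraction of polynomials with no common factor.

Repeated division with remainder:
  -2u^5 + 10u^4 - 6u^3 - 2u^2 + 280u - 600 = (2u + 12)(-u^4 + 11u^3 - 17u^2 - 107u + 210) + (-104u^3 + 416u^2 + 1144u - 3120)
  -u^4 + 11u^3 - 17u^2 - 107u + 210 = ((1/104)u - 7/104)(-104u^3 + 416u^2 + 1144u - 3120) + (0)
Last nonzero remainder: -104u^3 + 416u^2 + 1144u - 3120. Dividing through by -104 gives the monic gcd u^3 - 4u^2 - 11u + 30.
Cancel u^3 - 4u^2 - 11u + 30 from numerator and denominator to get the reduced form.

(2u^2 - 2u + 20)/(u - 7)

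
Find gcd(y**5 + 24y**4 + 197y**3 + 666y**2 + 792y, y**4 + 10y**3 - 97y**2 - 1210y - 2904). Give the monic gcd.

Repeated division with remainder:
  y**5 + 24y**4 + 197y**3 + 666y**2 + 792y = (y + 14)(y**4 + 10y**3 - 97y**2 - 1210y - 2904) + (154y**3 + 3234y**2 + 20636y + 40656)
  y**4 + 10y**3 - 97y**2 - 1210y - 2904 = ((1/154)y - 1/14)(154y**3 + 3234y**2 + 20636y + 40656) + (0)
Last nonzero remainder: 154y**3 + 3234y**2 + 20636y + 40656. Dividing through by 154 gives the monic gcd y**3 + 21y**2 + 134y + 264.

y**3 + 21y**2 + 134y + 264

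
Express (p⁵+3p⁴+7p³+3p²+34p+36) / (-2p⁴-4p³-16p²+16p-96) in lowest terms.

(-p³-5p²-13p-9)/(2p²+8p+24)

Euclidean algorithm in ℚ[p]:
  p⁵+3p⁴+7p³+3p²+34p+36 = (-(1/2)p-1/2)(-2p⁴-4p³-16p²+16p-96) + (-3p³+3p²-6p-12)
  -2p⁴-4p³-16p²+16p-96 = ((2/3)p+2)(-3p³+3p²-6p-12) + (-18p²+36p-72)
  -3p³+3p²-6p-12 = ((1/6)p+1/6)(-18p²+36p-72) + (0)
Last nonzero remainder: -18p²+36p-72. Dividing through by -18 gives the monic gcd p²-2p+4.
Cancel p²-2p+4 from numerator and denominator to get the reduced form.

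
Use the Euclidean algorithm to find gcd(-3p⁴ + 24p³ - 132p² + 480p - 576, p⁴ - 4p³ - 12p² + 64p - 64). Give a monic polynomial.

p² - 6p + 8

Apply the Euclidean algorithm:
  -3p⁴ + 24p³ - 132p² + 480p - 576 = (-3)(p⁴ - 4p³ - 12p² + 64p - 64) + (12p³ - 168p² + 672p - 768)
  p⁴ - 4p³ - 12p² + 64p - 64 = ((1/12)p + 5/6)(12p³ - 168p² + 672p - 768) + (72p² - 432p + 576)
  12p³ - 168p² + 672p - 768 = ((1/6)p - 4/3)(72p² - 432p + 576) + (0)
Last nonzero remainder: 72p² - 432p + 576. Dividing through by 72 gives the monic gcd p² - 6p + 8.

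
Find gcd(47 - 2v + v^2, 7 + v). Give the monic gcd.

Apply the Euclidean algorithm:
  v^2 - 2v + 47 = (v - 9)(v + 7) + (110)
  v + 7 = ((1/110)v + 7/110)(110) + (0)
The last nonzero remainder is the constant 110, so the polynomials are coprime and gcd = 1.

1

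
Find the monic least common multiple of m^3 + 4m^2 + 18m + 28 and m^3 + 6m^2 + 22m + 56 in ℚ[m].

Repeated division with remainder:
  m^3 + 4m^2 + 18m + 28 = (m^3 + 6m^2 + 22m + 56) + (−2m^2 − 4m − 28)
  m^3 + 6m^2 + 22m + 56 = (−(1/2)m − 2)(−2m^2 − 4m − 28) + (0)
Last nonzero remainder: −2m^2 − 4m − 28. Dividing through by −2 gives the monic gcd m^2 + 2m + 14.
Then lcm(f, g) = f·g / gcd(f, g); expanding and making the result monic gives the answer.

m^4 + 8m^3 + 34m^2 + 100m + 112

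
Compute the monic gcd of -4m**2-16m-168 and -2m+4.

1

Apply the Euclidean algorithm:
  -4m**2-16m-168 = (2m+12)(-2m+4) + (-216)
  -2m+4 = ((1/108)m-1/54)(-216) + (0)
The last nonzero remainder is the constant -216, so the polynomials are coprime and gcd = 1.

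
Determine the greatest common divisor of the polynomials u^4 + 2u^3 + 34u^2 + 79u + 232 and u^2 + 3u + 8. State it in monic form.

u^2 + 3u + 8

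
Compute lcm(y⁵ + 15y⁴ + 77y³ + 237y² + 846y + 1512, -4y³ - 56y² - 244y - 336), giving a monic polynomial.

y⁶ + 19y⁵ + 137y⁴ + 545y³ + 1794y² + 4896y + 6048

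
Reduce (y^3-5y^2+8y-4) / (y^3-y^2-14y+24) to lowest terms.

Apply the Euclidean algorithm:
  y^3-5y^2+8y-4 = (y^3-y^2-14y+24) + (-4y^2+22y-28)
  y^3-y^2-14y+24 = (-(1/4)y-9/8)(-4y^2+22y-28) + ((15/4)y-15/2)
  -4y^2+22y-28 = (-(16/15)y+56/15)((15/4)y-15/2) + (0)
Last nonzero remainder: (15/4)y-15/2. Dividing through by 15/4 gives the monic gcd y-2.
Cancel y-2 from numerator and denominator to get the reduced form.

(y^2-3y+2)/(y^2+y-12)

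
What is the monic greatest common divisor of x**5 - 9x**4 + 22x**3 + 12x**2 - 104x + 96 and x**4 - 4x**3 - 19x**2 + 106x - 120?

x**3 - 9x**2 + 26x - 24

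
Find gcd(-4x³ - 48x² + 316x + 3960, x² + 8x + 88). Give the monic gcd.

Apply the Euclidean algorithm:
  -4x³ - 48x² + 316x + 3960 = (-4x - 16)(x² + 8x + 88) + (796x + 5368)
  x² + 8x + 88 = ((1/796)x + 125/79202)(796x + 5368) + (3149388/39601)
  796x + 5368 = ((7880599/787347)x + 4831322/71577)(3149388/39601) + (0)
The last nonzero remainder is the constant 3149388/39601, so the polynomials are coprime and gcd = 1.

1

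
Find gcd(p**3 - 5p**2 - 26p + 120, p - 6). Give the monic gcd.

p - 6

Apply the Euclidean algorithm:
  p**3 - 5p**2 - 26p + 120 = (p**2 + p - 20)(p - 6) + (0)
The last nonzero remainder p - 6 is already monic.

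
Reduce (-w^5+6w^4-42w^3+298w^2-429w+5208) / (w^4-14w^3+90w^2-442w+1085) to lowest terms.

(-w^2-3w-24)/(w-5)

Apply the Euclidean algorithm:
  -w^5+6w^4-42w^3+298w^2-429w+5208 = (-w-8)(w^4-14w^3+90w^2-442w+1085) + (-64w^3+576w^2-2880w+13888)
  w^4-14w^3+90w^2-442w+1085 = (-(1/64)w+5/64)(-64w^3+576w^2-2880w+13888) + (0)
Last nonzero remainder: -64w^3+576w^2-2880w+13888. Dividing through by -64 gives the monic gcd w^3-9w^2+45w-217.
Cancel w^3-9w^2+45w-217 from numerator and denominator to get the reduced form.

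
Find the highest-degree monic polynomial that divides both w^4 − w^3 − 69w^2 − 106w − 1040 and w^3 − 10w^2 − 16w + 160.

w − 10

Apply the Euclidean algorithm:
  w^4 − w^3 − 69w^2 − 106w − 1040 = (w + 9)(w^3 − 10w^2 − 16w + 160) + (37w^2 − 122w − 2480)
  w^3 − 10w^2 − 16w + 160 = ((1/37)w − 248/1369)(37w^2 − 122w − 2480) + ((39600/1369)w − 396000/1369)
  37w^2 − 122w − 2480 = ((50653/39600)w + 42439/4950)((39600/1369)w − 396000/1369) + (0)
Last nonzero remainder: (39600/1369)w − 396000/1369. Dividing through by 39600/1369 gives the monic gcd w − 10.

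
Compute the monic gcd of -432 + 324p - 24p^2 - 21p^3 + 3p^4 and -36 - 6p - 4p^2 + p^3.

Euclidean algorithm in ℚ[p]:
  3p^4 - 21p^3 - 24p^2 + 324p - 432 = (3p - 9)(p^3 - 4p^2 - 6p - 36) + (-42p^2 + 378p - 756)
  p^3 - 4p^2 - 6p - 36 = (-(1/42)p - 5/42)(-42p^2 + 378p - 756) + (21p - 126)
  -42p^2 + 378p - 756 = (-2p + 6)(21p - 126) + (0)
Last nonzero remainder: 21p - 126. Dividing through by 21 gives the monic gcd p - 6.

-6 + p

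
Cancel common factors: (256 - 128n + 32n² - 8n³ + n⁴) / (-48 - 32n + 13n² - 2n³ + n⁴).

Repeated division with remainder:
  n⁴ - 8n³ + 32n² - 128n + 256 = (n⁴ - 2n³ + 13n² - 32n - 48) + (-6n³ + 19n² - 96n + 304)
  n⁴ - 2n³ + 13n² - 32n - 48 = (-(1/6)n - 7/36)(-6n³ + 19n² - 96n + 304) + ((25/36)n² + 100/9)
  -6n³ + 19n² - 96n + 304 = (-(216/25)n + 684/25)((25/36)n² + 100/9) + (0)
Last nonzero remainder: (25/36)n² + 100/9. Dividing through by 25/36 gives the monic gcd n² + 16.
Cancel n² + 16 from numerator and denominator to get the reduced form.

(16 - 8n + n²)/(-3 - 2n + n²)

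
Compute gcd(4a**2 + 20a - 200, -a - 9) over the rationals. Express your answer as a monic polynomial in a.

Repeated division with remainder:
  4a**2 + 20a - 200 = (-4a + 16)(-a - 9) + (-56)
  -a - 9 = ((1/56)a + 9/56)(-56) + (0)
The last nonzero remainder is the constant -56, so the polynomials are coprime and gcd = 1.

1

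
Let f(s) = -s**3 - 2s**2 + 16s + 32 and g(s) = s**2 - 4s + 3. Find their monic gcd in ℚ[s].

Euclidean algorithm in ℚ[s]:
  -s**3 - 2s**2 + 16s + 32 = (-s - 6)(s**2 - 4s + 3) + (-5s + 50)
  s**2 - 4s + 3 = (-(1/5)s - 6/5)(-5s + 50) + (63)
  -5s + 50 = (-(5/63)s + 50/63)(63) + (0)
The last nonzero remainder is the constant 63, so the polynomials are coprime and gcd = 1.

1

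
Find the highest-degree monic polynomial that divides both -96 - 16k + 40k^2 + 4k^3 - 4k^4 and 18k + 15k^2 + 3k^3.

2 + k

Repeated division with remainder:
  -4k^4 + 4k^3 + 40k^2 - 16k - 96 = (-(4/3)k + 8)(3k^3 + 15k^2 + 18k) + (-56k^2 - 160k - 96)
  3k^3 + 15k^2 + 18k = (-(3/56)k - 45/392)(-56k^2 - 160k - 96) + (-(270/49)k - 540/49)
  -56k^2 - 160k - 96 = ((1372/135)k + 392/45)(-(270/49)k - 540/49) + (0)
Last nonzero remainder: -(270/49)k - 540/49. Dividing through by -270/49 gives the monic gcd k + 2.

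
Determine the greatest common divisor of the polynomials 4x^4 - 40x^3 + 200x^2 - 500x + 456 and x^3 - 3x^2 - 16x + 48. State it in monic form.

x - 3

Euclidean algorithm in ℚ[x]:
  4x^4 - 40x^3 + 200x^2 - 500x + 456 = (4x - 28)(x^3 - 3x^2 - 16x + 48) + (180x^2 - 1140x + 1800)
  x^3 - 3x^2 - 16x + 48 = ((1/180)x + 1/54)(180x^2 - 1140x + 1800) + (-(44/9)x + 44/3)
  180x^2 - 1140x + 1800 = (-(405/11)x + 1350/11)(-(44/9)x + 44/3) + (0)
Last nonzero remainder: -(44/9)x + 44/3. Dividing through by -44/9 gives the monic gcd x - 3.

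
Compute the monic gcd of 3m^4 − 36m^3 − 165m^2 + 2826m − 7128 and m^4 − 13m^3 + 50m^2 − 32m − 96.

m^2 − 10m + 24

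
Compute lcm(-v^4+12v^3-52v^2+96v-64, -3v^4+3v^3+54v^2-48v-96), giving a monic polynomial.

Apply the Euclidean algorithm:
  -v^4+12v^3-52v^2+96v-64 = (1/3)(-3v^4+3v^3+54v^2-48v-96) + (11v^3-70v^2+112v-32)
  -3v^4+3v^3+54v^2-48v-96 = (-(3/11)v-177/121)(11v^3-70v^2+112v-32) + (-(2160/121)v^2+(12960/121)v-17280/121)
  11v^3-70v^2+112v-32 = (-(1331/2160)v+121/540)(-(2160/121)v^2+(12960/121)v-17280/121) + (0)
Last nonzero remainder: -(2160/121)v^2+(12960/121)v-17280/121. Dividing through by -2160/121 gives the monic gcd v^2-6v+8.
Then lcm(f, g) = f·g / gcd(f, g); expanding and making the result monic gives the answer.

v^6-7v^5-4v^4+116v^3-208v^2-64v+256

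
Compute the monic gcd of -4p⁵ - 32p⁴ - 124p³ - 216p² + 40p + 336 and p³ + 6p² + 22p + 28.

p³ + 6p² + 22p + 28

Repeated division with remainder:
  -4p⁵ - 32p⁴ - 124p³ - 216p² + 40p + 336 = (-4p² - 8p + 12)(p³ + 6p² + 22p + 28) + (0)
The last nonzero remainder p³ + 6p² + 22p + 28 is already monic.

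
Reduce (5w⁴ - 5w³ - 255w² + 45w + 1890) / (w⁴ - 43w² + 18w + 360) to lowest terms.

Euclidean algorithm in ℚ[w]:
  5w⁴ - 5w³ - 255w² + 45w + 1890 = (5)(w⁴ - 43w² + 18w + 360) + (-5w³ - 40w² - 45w + 90)
  w⁴ - 43w² + 18w + 360 = (-(1/5)w + 8/5)(-5w³ - 40w² - 45w + 90) + (12w² + 108w + 216)
  -5w³ - 40w² - 45w + 90 = (-(5/12)w + 5/12)(12w² + 108w + 216) + (0)
Last nonzero remainder: 12w² + 108w + 216. Dividing through by 12 gives the monic gcd w² + 9w + 18.
Cancel w² + 9w + 18 from numerator and denominator to get the reduced form.

(5w² - 50w + 105)/(w² - 9w + 20)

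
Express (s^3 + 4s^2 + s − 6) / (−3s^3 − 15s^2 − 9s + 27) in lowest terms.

Euclidean algorithm in ℚ[s]:
  s^3 + 4s^2 + s − 6 = (−1/3)(−3s^3 − 15s^2 − 9s + 27) + (−s^2 − 2s + 3)
  −3s^3 − 15s^2 − 9s + 27 = (3s + 9)(−s^2 − 2s + 3) + (0)
Last nonzero remainder: −s^2 − 2s + 3. Dividing through by −1 gives the monic gcd s^2 + 2s − 3.
Cancel s^2 + 2s − 3 from numerator and denominator to get the reduced form.

(−s − 2)/(3s + 9)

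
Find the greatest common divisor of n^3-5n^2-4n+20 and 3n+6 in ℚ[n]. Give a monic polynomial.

Repeated division with remainder:
  n^3-5n^2-4n+20 = ((1/3)n^2-(7/3)n+10/3)(3n+6) + (0)
Last nonzero remainder: 3n+6. Dividing through by 3 gives the monic gcd n+2.

n+2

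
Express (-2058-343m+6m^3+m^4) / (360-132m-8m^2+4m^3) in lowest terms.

Euclidean algorithm in ℚ[m]:
  m^4+6m^3-343m-2058 = ((1/4)m+2)(4m^3-8m^2-132m+360) + (49m^2-169m-2778)
  4m^3-8m^2-132m+360 = ((4/49)m+284/2401)(49m^2-169m-2778) + ((275552/2401)m+1653312/2401)
  49m^2-169m-2778 = ((117649/275552)m-1111663/275552)((275552/2401)m+1653312/2401) + (0)
Last nonzero remainder: (275552/2401)m+1653312/2401. Dividing through by 275552/2401 gives the monic gcd m+6.
Cancel m+6 from numerator and denominator to get the reduced form.

(-343+m^3)/(60-32m+4m^2)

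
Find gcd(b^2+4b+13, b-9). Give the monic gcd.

1

Repeated division with remainder:
  b^2+4b+13 = (b+13)(b-9) + (130)
  b-9 = ((1/130)b-9/130)(130) + (0)
The last nonzero remainder is the constant 130, so the polynomials are coprime and gcd = 1.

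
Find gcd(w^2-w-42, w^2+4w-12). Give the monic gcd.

Apply the Euclidean algorithm:
  w^2-w-42 = (w^2+4w-12) + (-5w-30)
  w^2+4w-12 = (-(1/5)w+2/5)(-5w-30) + (0)
Last nonzero remainder: -5w-30. Dividing through by -5 gives the monic gcd w+6.

w+6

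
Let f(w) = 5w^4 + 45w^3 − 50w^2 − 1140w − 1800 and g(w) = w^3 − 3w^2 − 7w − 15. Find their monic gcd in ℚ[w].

Euclidean algorithm in ℚ[w]:
  5w^4 + 45w^3 − 50w^2 − 1140w − 1800 = (5w + 60)(w^3 − 3w^2 − 7w − 15) + (165w^2 − 645w − 900)
  w^3 − 3w^2 − 7w − 15 = ((1/165)w + 2/363)(165w^2 − 645w − 900) + ((243/121)w − 1215/121)
  165w^2 − 645w − 900 = ((6655/81)w + 2420/27)((243/121)w − 1215/121) + (0)
Last nonzero remainder: (243/121)w − 1215/121. Dividing through by 243/121 gives the monic gcd w − 5.

w − 5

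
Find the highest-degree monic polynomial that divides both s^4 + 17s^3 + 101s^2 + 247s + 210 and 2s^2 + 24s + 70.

s^2 + 12s + 35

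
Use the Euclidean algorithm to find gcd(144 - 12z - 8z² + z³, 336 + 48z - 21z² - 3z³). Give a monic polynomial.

Euclidean algorithm in ℚ[z]:
  z³ - 8z² - 12z + 144 = (-1/3)(-3z³ - 21z² + 48z + 336) + (-15z² + 4z + 256)
  -3z³ - 21z² + 48z + 336 = ((1/5)z + 109/75)(-15z² + 4z + 256) + (-(676/75)z - 2704/75)
  -15z² + 4z + 256 = ((1125/676)z - 1200/169)(-(676/75)z - 2704/75) + (0)
Last nonzero remainder: -(676/75)z - 2704/75. Dividing through by -676/75 gives the monic gcd z + 4.

4 + z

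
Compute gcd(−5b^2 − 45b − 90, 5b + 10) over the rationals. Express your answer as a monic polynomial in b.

1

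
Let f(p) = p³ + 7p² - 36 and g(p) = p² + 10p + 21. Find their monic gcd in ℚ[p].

p + 3

Euclidean algorithm in ℚ[p]:
  p³ + 7p² - 36 = (p - 3)(p² + 10p + 21) + (9p + 27)
  p² + 10p + 21 = ((1/9)p + 7/9)(9p + 27) + (0)
Last nonzero remainder: 9p + 27. Dividing through by 9 gives the monic gcd p + 3.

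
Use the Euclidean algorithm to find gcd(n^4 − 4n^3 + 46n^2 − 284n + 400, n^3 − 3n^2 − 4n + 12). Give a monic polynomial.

n − 2

Apply the Euclidean algorithm:
  n^4 − 4n^3 + 46n^2 − 284n + 400 = (n − 1)(n^3 − 3n^2 − 4n + 12) + (47n^2 − 300n + 412)
  n^3 − 3n^2 − 4n + 12 = ((1/47)n + 159/2209)(47n^2 − 300n + 412) + ((19500/2209)n − 39000/2209)
  47n^2 − 300n + 412 = ((103823/19500)n − 227527/9750)((19500/2209)n − 39000/2209) + (0)
Last nonzero remainder: (19500/2209)n − 39000/2209. Dividing through by 19500/2209 gives the monic gcd n − 2.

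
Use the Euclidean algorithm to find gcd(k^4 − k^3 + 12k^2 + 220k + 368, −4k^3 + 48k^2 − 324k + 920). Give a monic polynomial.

Apply the Euclidean algorithm:
  k^4 − k^3 + 12k^2 + 220k + 368 = (−(1/4)k − 11/4)(−4k^3 + 48k^2 − 324k + 920) + (63k^2 − 441k + 2898)
  −4k^3 + 48k^2 − 324k + 920 = (−(4/63)k + 20/63)(63k^2 − 441k + 2898) + (0)
Last nonzero remainder: 63k^2 − 441k + 2898. Dividing through by 63 gives the monic gcd k^2 − 7k + 46.

k^2 − 7k + 46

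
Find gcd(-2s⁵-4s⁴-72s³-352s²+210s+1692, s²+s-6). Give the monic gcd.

Euclidean algorithm in ℚ[s]:
  -2s⁵-4s⁴-72s³-352s²+210s+1692 = (-2s³-2s²-82s-282)(s²+s-6) + (0)
The last nonzero remainder s²+s-6 is already monic.

s²+s-6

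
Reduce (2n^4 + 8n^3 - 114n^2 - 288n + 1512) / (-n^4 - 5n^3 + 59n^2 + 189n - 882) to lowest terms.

Repeated division with remainder:
  2n^4 + 8n^3 - 114n^2 - 288n + 1512 = (-2)(-n^4 - 5n^3 + 59n^2 + 189n - 882) + (-2n^3 + 4n^2 + 90n - 252)
  -n^4 - 5n^3 + 59n^2 + 189n - 882 = ((1/2)n + 7/2)(-2n^3 + 4n^2 + 90n - 252) + (0)
Last nonzero remainder: -2n^3 + 4n^2 + 90n - 252. Dividing through by -2 gives the monic gcd n^3 - 2n^2 - 45n + 126.
Cancel n^3 - 2n^2 - 45n + 126 from numerator and denominator to get the reduced form.

(-2n - 12)/(n + 7)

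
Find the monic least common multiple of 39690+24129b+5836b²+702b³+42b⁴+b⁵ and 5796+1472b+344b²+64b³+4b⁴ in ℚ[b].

912870+554967b+173918b²+40275b³+6802b⁴+725b⁵+42b⁶+b⁷

By polynomial division,
  b⁵+42b⁴+702b³+5836b²+24129b+39690 = ((1/4)b+13/2)(4b⁴+64b³+344b²+1472b+5796) + (200b³+3232b²+13112b+2016)
  4b⁴+64b³+344b²+1472b+5796 = ((1/50)b-2/625)(200b³+3232b²+13112b+2016) + ((57564/625)b²+(921024/625)b+3626532/625)
  200b³+3232b²+13112b+2016 = ((31250/14391)b+5000/14391)((57564/625)b²+(921024/625)b+3626532/625) + (0)
Last nonzero remainder: (57564/625)b²+(921024/625)b+3626532/625. Dividing through by 57564/625 gives the monic gcd b²+16b+63.
Then lcm(f, g) = f·g / gcd(f, g); expanding and making the result monic gives the answer.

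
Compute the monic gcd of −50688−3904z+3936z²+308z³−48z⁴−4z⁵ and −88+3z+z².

−88+3z+z²

Euclidean algorithm in ℚ[z]:
  −4z⁵−48z⁴+308z³+3936z²−3904z−50688 = (−4z³−36z²+64z+576)(z²+3z−88) + (0)
The last nonzero remainder z²+3z−88 is already monic.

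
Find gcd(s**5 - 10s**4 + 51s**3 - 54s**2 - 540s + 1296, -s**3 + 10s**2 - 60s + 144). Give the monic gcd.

s**3 - 10s**2 + 60s - 144

Apply the Euclidean algorithm:
  s**5 - 10s**4 + 51s**3 - 54s**2 - 540s + 1296 = (-s**2 + 9)(-s**3 + 10s**2 - 60s + 144) + (0)
Last nonzero remainder: -s**3 + 10s**2 - 60s + 144. Dividing through by -1 gives the monic gcd s**3 - 10s**2 + 60s - 144.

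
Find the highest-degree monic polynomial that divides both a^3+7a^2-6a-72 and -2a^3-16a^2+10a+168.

Apply the Euclidean algorithm:
  a^3+7a^2-6a-72 = (-1/2)(-2a^3-16a^2+10a+168) + (-a^2-a+12)
  -2a^3-16a^2+10a+168 = (2a+14)(-a^2-a+12) + (0)
Last nonzero remainder: -a^2-a+12. Dividing through by -1 gives the monic gcd a^2+a-12.

a^2+a-12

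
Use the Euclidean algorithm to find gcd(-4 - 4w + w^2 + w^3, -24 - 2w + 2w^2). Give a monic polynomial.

1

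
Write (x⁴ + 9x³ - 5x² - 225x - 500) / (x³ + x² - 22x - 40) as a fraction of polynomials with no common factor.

Apply the Euclidean algorithm:
  x⁴ + 9x³ - 5x² - 225x - 500 = (x + 8)(x³ + x² - 22x - 40) + (9x² - 9x - 180)
  x³ + x² - 22x - 40 = ((1/9)x + 2/9)(9x² - 9x - 180) + (0)
Last nonzero remainder: 9x² - 9x - 180. Dividing through by 9 gives the monic gcd x² - x - 20.
Cancel x² - x - 20 from numerator and denominator to get the reduced form.

(x² + 10x + 25)/(x + 2)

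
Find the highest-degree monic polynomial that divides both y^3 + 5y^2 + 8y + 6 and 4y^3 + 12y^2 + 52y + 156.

y + 3

Euclidean algorithm in ℚ[y]:
  y^3 + 5y^2 + 8y + 6 = (1/4)(4y^3 + 12y^2 + 52y + 156) + (2y^2 - 5y - 33)
  4y^3 + 12y^2 + 52y + 156 = (2y + 11)(2y^2 - 5y - 33) + (173y + 519)
  2y^2 - 5y - 33 = ((2/173)y - 11/173)(173y + 519) + (0)
Last nonzero remainder: 173y + 519. Dividing through by 173 gives the monic gcd y + 3.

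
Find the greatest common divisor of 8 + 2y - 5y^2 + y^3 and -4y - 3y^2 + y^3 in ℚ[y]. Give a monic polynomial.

-4 - 3y + y^2

Euclidean algorithm in ℚ[y]:
  y^3 - 5y^2 + 2y + 8 = (y^3 - 3y^2 - 4y) + (-2y^2 + 6y + 8)
  y^3 - 3y^2 - 4y = (-(1/2)y)(-2y^2 + 6y + 8) + (0)
Last nonzero remainder: -2y^2 + 6y + 8. Dividing through by -2 gives the monic gcd y^2 - 3y - 4.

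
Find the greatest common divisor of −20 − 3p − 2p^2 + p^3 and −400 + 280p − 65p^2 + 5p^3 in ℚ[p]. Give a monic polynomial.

Apply the Euclidean algorithm:
  p^3 − 2p^2 − 3p − 20 = (1/5)(5p^3 − 65p^2 + 280p − 400) + (11p^2 − 59p + 60)
  5p^3 − 65p^2 + 280p − 400 = ((5/11)p − 420/121)(11p^2 − 59p + 60) + ((5800/121)p − 23200/121)
  11p^2 − 59p + 60 = ((1331/5800)p − 363/1160)((5800/121)p − 23200/121) + (0)
Last nonzero remainder: (5800/121)p − 23200/121. Dividing through by 5800/121 gives the monic gcd p − 4.

−4 + p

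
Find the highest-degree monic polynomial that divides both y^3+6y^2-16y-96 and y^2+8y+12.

y+6

By polynomial division,
  y^3+6y^2-16y-96 = (y-2)(y^2+8y+12) + (-12y-72)
  y^2+8y+12 = (-(1/12)y-1/6)(-12y-72) + (0)
Last nonzero remainder: -12y-72. Dividing through by -12 gives the monic gcd y+6.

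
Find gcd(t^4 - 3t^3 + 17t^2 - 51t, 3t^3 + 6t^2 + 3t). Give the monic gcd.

t

By polynomial division,
  t^4 - 3t^3 + 17t^2 - 51t = ((1/3)t - 5/3)(3t^3 + 6t^2 + 3t) + (26t^2 - 46t)
  3t^3 + 6t^2 + 3t = ((3/26)t + 147/338)(26t^2 - 46t) + ((3888/169)t)
  26t^2 - 46t = ((2197/1944)t - 3887/1944)((3888/169)t) + (0)
Last nonzero remainder: (3888/169)t. Dividing through by 3888/169 gives the monic gcd t.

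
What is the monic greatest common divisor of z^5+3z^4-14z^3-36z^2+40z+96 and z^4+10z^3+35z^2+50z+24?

Apply the Euclidean algorithm:
  z^5+3z^4-14z^3-36z^2+40z+96 = (z-7)(z^4+10z^3+35z^2+50z+24) + (21z^3+159z^2+366z+264)
  z^4+10z^3+35z^2+50z+24 = ((1/21)z+17/147)(21z^3+159z^2+366z+264) + (-(40/49)z^2-(240/49)z-320/49)
  21z^3+159z^2+366z+264 = (-(1029/40)z-1617/40)(-(40/49)z^2-(240/49)z-320/49) + (0)
Last nonzero remainder: -(40/49)z^2-(240/49)z-320/49. Dividing through by -40/49 gives the monic gcd z^2+6z+8.

z^2+6z+8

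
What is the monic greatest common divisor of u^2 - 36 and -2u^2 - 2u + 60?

Repeated division with remainder:
  u^2 - 36 = (-1/2)(-2u^2 - 2u + 60) + (-u - 6)
  -2u^2 - 2u + 60 = (2u - 10)(-u - 6) + (0)
Last nonzero remainder: -u - 6. Dividing through by -1 gives the monic gcd u + 6.

u + 6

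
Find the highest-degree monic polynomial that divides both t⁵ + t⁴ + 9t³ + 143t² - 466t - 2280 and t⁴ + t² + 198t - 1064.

Apply the Euclidean algorithm:
  t⁵ + t⁴ + 9t³ + 143t² - 466t - 2280 = (t + 1)(t⁴ + t² + 198t - 1064) + (8t³ - 56t² + 400t - 1216)
  t⁴ + t² + 198t - 1064 = ((1/8)t + 7/8)(8t³ - 56t² + 400t - 1216) + (0)
Last nonzero remainder: 8t³ - 56t² + 400t - 1216. Dividing through by 8 gives the monic gcd t³ - 7t² + 50t - 152.

t³ - 7t² + 50t - 152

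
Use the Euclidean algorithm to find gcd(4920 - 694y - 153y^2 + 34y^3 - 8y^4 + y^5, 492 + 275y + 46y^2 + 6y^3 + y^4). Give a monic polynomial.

By polynomial division,
  y^5 - 8y^4 + 34y^3 - 153y^2 - 694y + 4920 = (y - 14)(y^4 + 6y^3 + 46y^2 + 275y + 492) + (72y^3 + 216y^2 + 2664y + 11808)
  y^4 + 6y^3 + 46y^2 + 275y + 492 = ((1/72)y + 1/24)(72y^3 + 216y^2 + 2664y + 11808) + (0)
Last nonzero remainder: 72y^3 + 216y^2 + 2664y + 11808. Dividing through by 72 gives the monic gcd y^3 + 3y^2 + 37y + 164.

164 + 37y + 3y^2 + y^3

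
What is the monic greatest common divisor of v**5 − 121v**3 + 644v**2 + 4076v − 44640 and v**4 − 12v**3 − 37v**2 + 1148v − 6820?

v**3 − v**2 − 48v + 620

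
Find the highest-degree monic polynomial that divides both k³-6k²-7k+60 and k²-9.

k+3

Repeated division with remainder:
  k³-6k²-7k+60 = (k-6)(k²-9) + (2k+6)
  k²-9 = ((1/2)k-3/2)(2k+6) + (0)
Last nonzero remainder: 2k+6. Dividing through by 2 gives the monic gcd k+3.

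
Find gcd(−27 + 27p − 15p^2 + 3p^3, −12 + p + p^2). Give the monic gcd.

Euclidean algorithm in ℚ[p]:
  3p^3 − 15p^2 + 27p − 27 = (3p − 18)(p^2 + p − 12) + (81p − 243)
  p^2 + p − 12 = ((1/81)p + 4/81)(81p − 243) + (0)
Last nonzero remainder: 81p − 243. Dividing through by 81 gives the monic gcd p − 3.

−3 + p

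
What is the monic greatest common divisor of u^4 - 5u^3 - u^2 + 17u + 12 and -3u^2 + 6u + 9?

Repeated division with remainder:
  u^4 - 5u^3 - u^2 + 17u + 12 = (-(1/3)u^2 + u + 4/3)(-3u^2 + 6u + 9) + (0)
Last nonzero remainder: -3u^2 + 6u + 9. Dividing through by -3 gives the monic gcd u^2 - 2u - 3.

u^2 - 2u - 3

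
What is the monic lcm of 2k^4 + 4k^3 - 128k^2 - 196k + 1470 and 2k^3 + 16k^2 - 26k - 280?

k^5 - 2k^4 - 72k^3 + 158k^2 + 1127k - 2940

Repeated division with remainder:
  2k^4 + 4k^3 - 128k^2 - 196k + 1470 = (k - 6)(2k^3 + 16k^2 - 26k - 280) + (-6k^2 - 72k - 210)
  2k^3 + 16k^2 - 26k - 280 = (-(1/3)k + 4/3)(-6k^2 - 72k - 210) + (0)
Last nonzero remainder: -6k^2 - 72k - 210. Dividing through by -6 gives the monic gcd k^2 + 12k + 35.
Then lcm(f, g) = f·g / gcd(f, g); expanding and making the result monic gives the answer.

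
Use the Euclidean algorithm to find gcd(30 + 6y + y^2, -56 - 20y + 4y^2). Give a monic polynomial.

1

Apply the Euclidean algorithm:
  y^2 + 6y + 30 = (1/4)(4y^2 - 20y - 56) + (11y + 44)
  4y^2 - 20y - 56 = ((4/11)y - 36/11)(11y + 44) + (88)
  11y + 44 = ((1/8)y + 1/2)(88) + (0)
The last nonzero remainder is the constant 88, so the polynomials are coprime and gcd = 1.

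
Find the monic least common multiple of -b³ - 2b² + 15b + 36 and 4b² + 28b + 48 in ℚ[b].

b⁴ + 6b³ - 7b² - 96b - 144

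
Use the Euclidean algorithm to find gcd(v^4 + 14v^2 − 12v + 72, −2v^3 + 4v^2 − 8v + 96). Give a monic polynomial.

v^2 + 2v + 12

By polynomial division,
  v^4 + 14v^2 − 12v + 72 = (−(1/2)v − 1)(−2v^3 + 4v^2 − 8v + 96) + (14v^2 + 28v + 168)
  −2v^3 + 4v^2 − 8v + 96 = (−(1/7)v + 4/7)(14v^2 + 28v + 168) + (0)
Last nonzero remainder: 14v^2 + 28v + 168. Dividing through by 14 gives the monic gcd v^2 + 2v + 12.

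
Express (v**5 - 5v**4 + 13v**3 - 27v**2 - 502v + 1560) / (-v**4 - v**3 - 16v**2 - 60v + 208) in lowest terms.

(-v**2 + 8v - 15)/(v - 2)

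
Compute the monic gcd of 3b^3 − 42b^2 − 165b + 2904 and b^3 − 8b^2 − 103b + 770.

b − 11

By polynomial division,
  3b^3 − 42b^2 − 165b + 2904 = (3)(b^3 − 8b^2 − 103b + 770) + (−18b^2 + 144b + 594)
  b^3 − 8b^2 − 103b + 770 = (−(1/18)b)(−18b^2 + 144b + 594) + (−70b + 770)
  −18b^2 + 144b + 594 = ((9/35)b + 27/35)(−70b + 770) + (0)
Last nonzero remainder: −70b + 770. Dividing through by −70 gives the monic gcd b − 11.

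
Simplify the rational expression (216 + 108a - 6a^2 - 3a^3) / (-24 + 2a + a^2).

By polynomial division,
  -3a^3 - 6a^2 + 108a + 216 = (-3a)(a^2 + 2a - 24) + (36a + 216)
  a^2 + 2a - 24 = ((1/36)a - 1/9)(36a + 216) + (0)
Last nonzero remainder: 36a + 216. Dividing through by 36 gives the monic gcd a + 6.
Cancel a + 6 from numerator and denominator to get the reduced form.

(36 + 12a - 3a^2)/(-4 + a)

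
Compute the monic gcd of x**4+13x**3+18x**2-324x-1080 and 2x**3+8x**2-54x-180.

Apply the Euclidean algorithm:
  x**4+13x**3+18x**2-324x-1080 = ((1/2)x+9/2)(2x**3+8x**2-54x-180) + (9x**2+9x-270)
  2x**3+8x**2-54x-180 = ((2/9)x+2/3)(9x**2+9x-270) + (0)
Last nonzero remainder: 9x**2+9x-270. Dividing through by 9 gives the monic gcd x**2+x-30.

x**2+x-30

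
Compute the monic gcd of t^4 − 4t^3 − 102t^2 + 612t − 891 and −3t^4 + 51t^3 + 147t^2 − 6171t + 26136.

Apply the Euclidean algorithm:
  t^4 − 4t^3 − 102t^2 + 612t − 891 = (−1/3)(−3t^4 + 51t^3 + 147t^2 − 6171t + 26136) + (13t^3 − 53t^2 − 1445t + 7821)
  −3t^4 + 51t^3 + 147t^2 − 6171t + 26136 = (−(3/13)t + 504/169)(13t^3 − 53t^2 − 1445t + 7821) + (−(4800/169)t^2 − (9600/169)t + 475200/169)
  13t^3 − 53t^2 − 1445t + 7821 = (−(2197/4800)t + 13351/4800)(−(4800/169)t^2 − (9600/169)t + 475200/169) + (0)
Last nonzero remainder: −(4800/169)t^2 − (9600/169)t + 475200/169. Dividing through by −4800/169 gives the monic gcd t^2 + 2t − 99.

t^2 + 2t − 99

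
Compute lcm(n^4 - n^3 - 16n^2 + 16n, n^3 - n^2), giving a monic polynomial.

Euclidean algorithm in ℚ[n]:
  n^4 - n^3 - 16n^2 + 16n = (n)(n^3 - n^2) + (-16n^2 + 16n)
  n^3 - n^2 = (-(1/16)n)(-16n^2 + 16n) + (0)
Last nonzero remainder: -16n^2 + 16n. Dividing through by -16 gives the monic gcd n^2 - n.
Then lcm(f, g) = f·g / gcd(f, g); expanding and making the result monic gives the answer.

n^5 - n^4 - 16n^3 + 16n^2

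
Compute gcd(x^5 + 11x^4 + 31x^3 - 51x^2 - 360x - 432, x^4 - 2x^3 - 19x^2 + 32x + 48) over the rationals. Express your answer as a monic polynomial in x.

x^2 + x - 12

Apply the Euclidean algorithm:
  x^5 + 11x^4 + 31x^3 - 51x^2 - 360x - 432 = (x + 13)(x^4 - 2x^3 - 19x^2 + 32x + 48) + (76x^3 + 164x^2 - 824x - 1056)
  x^4 - 2x^3 - 19x^2 + 32x + 48 = ((1/76)x - 79/1444)(76x^3 + 164x^2 - 824x - 1056) + ((294/361)x^2 + (294/361)x - 3528/361)
  76x^3 + 164x^2 - 824x - 1056 = ((13718/147)x + 15884/147)((294/361)x^2 + (294/361)x - 3528/361) + (0)
Last nonzero remainder: (294/361)x^2 + (294/361)x - 3528/361. Dividing through by 294/361 gives the monic gcd x^2 + x - 12.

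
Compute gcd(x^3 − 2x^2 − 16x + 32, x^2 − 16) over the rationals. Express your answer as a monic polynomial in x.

x^2 − 16

By polynomial division,
  x^3 − 2x^2 − 16x + 32 = (x − 2)(x^2 − 16) + (0)
The last nonzero remainder x^2 − 16 is already monic.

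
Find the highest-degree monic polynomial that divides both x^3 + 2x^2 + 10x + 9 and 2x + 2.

x + 1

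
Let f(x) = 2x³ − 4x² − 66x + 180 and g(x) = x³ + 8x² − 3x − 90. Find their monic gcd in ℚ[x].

Euclidean algorithm in ℚ[x]:
  2x³ − 4x² − 66x + 180 = (2)(x³ + 8x² − 3x − 90) + (−20x² − 60x + 360)
  x³ + 8x² − 3x − 90 = (−(1/20)x − 1/4)(−20x² − 60x + 360) + (0)
Last nonzero remainder: −20x² − 60x + 360. Dividing through by −20 gives the monic gcd x² + 3x − 18.

x² + 3x − 18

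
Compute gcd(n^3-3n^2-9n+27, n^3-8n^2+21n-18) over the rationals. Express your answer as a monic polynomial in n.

Euclidean algorithm in ℚ[n]:
  n^3-3n^2-9n+27 = (n^3-8n^2+21n-18) + (5n^2-30n+45)
  n^3-8n^2+21n-18 = ((1/5)n-2/5)(5n^2-30n+45) + (0)
Last nonzero remainder: 5n^2-30n+45. Dividing through by 5 gives the monic gcd n^2-6n+9.

n^2-6n+9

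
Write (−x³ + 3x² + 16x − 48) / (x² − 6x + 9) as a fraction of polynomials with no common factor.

(−x² + 16)/(x − 3)

Euclidean algorithm in ℚ[x]:
  −x³ + 3x² + 16x − 48 = (−x − 3)(x² − 6x + 9) + (7x − 21)
  x² − 6x + 9 = ((1/7)x − 3/7)(7x − 21) + (0)
Last nonzero remainder: 7x − 21. Dividing through by 7 gives the monic gcd x − 3.
Cancel x − 3 from numerator and denominator to get the reduced form.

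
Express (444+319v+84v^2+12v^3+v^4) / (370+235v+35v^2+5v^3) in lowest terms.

(12+7v+v^2)/(10+5v)

Euclidean algorithm in ℚ[v]:
  v^4+12v^3+84v^2+319v+444 = ((1/5)v+1)(5v^3+35v^2+235v+370) + (2v^2+10v+74)
  5v^3+35v^2+235v+370 = ((5/2)v+5)(2v^2+10v+74) + (0)
Last nonzero remainder: 2v^2+10v+74. Dividing through by 2 gives the monic gcd v^2+5v+37.
Cancel v^2+5v+37 from numerator and denominator to get the reduced form.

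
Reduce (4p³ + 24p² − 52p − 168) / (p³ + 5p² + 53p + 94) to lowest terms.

Apply the Euclidean algorithm:
  4p³ + 24p² − 52p − 168 = (4)(p³ + 5p² + 53p + 94) + (4p² − 264p − 544)
  p³ + 5p² + 53p + 94 = ((1/4)p + 71/4)(4p² − 264p − 544) + (4875p + 9750)
  4p² − 264p − 544 = ((4/4875)p − 272/4875)(4875p + 9750) + (0)
Last nonzero remainder: 4875p + 9750. Dividing through by 4875 gives the monic gcd p + 2.
Cancel p + 2 from numerator and denominator to get the reduced form.

(4p² + 16p − 84)/(p² + 3p + 47)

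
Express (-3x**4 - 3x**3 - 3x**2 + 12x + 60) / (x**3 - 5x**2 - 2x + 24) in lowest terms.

Apply the Euclidean algorithm:
  -3x**4 - 3x**3 - 3x**2 + 12x + 60 = (-3x - 18)(x**3 - 5x**2 - 2x + 24) + (-99x**2 + 48x + 492)
  x**3 - 5x**2 - 2x + 24 = (-(1/99)x + 149/3267)(-99x**2 + 48x + 492) + ((850/1089)x + 1700/1089)
  -99x**2 + 48x + 492 = (-(107811/850)x + 133947/425)((850/1089)x + 1700/1089) + (0)
Last nonzero remainder: (850/1089)x + 1700/1089. Dividing through by 850/1089 gives the monic gcd x + 2.
Cancel x + 2 from numerator and denominator to get the reduced form.

(-3x**3 + 3x**2 - 9x + 30)/(x**2 - 7x + 12)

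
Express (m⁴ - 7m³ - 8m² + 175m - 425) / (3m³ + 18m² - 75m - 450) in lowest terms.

By polynomial division,
  m⁴ - 7m³ - 8m² + 175m - 425 = ((1/3)m - 13/3)(3m³ + 18m² - 75m - 450) + (95m² - 2375)
  3m³ + 18m² - 75m - 450 = ((3/95)m + 18/95)(95m² - 2375) + (0)
Last nonzero remainder: 95m² - 2375. Dividing through by 95 gives the monic gcd m² - 25.
Cancel m² - 25 from numerator and denominator to get the reduced form.

(m² - 7m + 17)/(3m + 18)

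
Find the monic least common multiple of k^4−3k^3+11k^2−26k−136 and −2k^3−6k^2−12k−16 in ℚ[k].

k^6−2k^5+12k^4−27k^3−118k^2−240k−544

Euclidean algorithm in ℚ[k]:
  k^4−3k^3+11k^2−26k−136 = (−(1/2)k+3)(−2k^3−6k^2−12k−16) + (23k^2+2k−88)
  −2k^3−6k^2−12k−16 = (−(2/23)k−134/529)(23k^2+2k−88) + (−(10128/529)k−20256/529)
  23k^2+2k−88 = (−(12167/10128)k+5819/2532)(−(10128/529)k−20256/529) + (0)
Last nonzero remainder: −(10128/529)k−20256/529. Dividing through by −10128/529 gives the monic gcd k+2.
Then lcm(f, g) = f·g / gcd(f, g); expanding and making the result monic gives the answer.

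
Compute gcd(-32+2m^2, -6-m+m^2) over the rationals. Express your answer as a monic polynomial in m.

1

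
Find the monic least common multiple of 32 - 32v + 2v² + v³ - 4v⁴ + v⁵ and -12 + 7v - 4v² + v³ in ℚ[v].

-96 + 128v - 38v² - v³ + 13v⁴ - 7v⁵ + v⁶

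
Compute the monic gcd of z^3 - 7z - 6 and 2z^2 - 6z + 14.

Apply the Euclidean algorithm:
  z^3 - 7z - 6 = ((1/2)z + 3/2)(2z^2 - 6z + 14) + (-5z - 27)
  2z^2 - 6z + 14 = (-(2/5)z + 84/25)(-5z - 27) + (2618/25)
  -5z - 27 = (-(125/2618)z - 675/2618)(2618/25) + (0)
The last nonzero remainder is the constant 2618/25, so the polynomials are coprime and gcd = 1.

1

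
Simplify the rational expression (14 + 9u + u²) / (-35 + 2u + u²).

Repeated division with remainder:
  u² + 9u + 14 = (u² + 2u - 35) + (7u + 49)
  u² + 2u - 35 = ((1/7)u - 5/7)(7u + 49) + (0)
Last nonzero remainder: 7u + 49. Dividing through by 7 gives the monic gcd u + 7.
Cancel u + 7 from numerator and denominator to get the reduced form.

(2 + u)/(-5 + u)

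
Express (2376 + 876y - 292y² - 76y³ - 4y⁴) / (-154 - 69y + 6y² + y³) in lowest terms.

(108 - 24y - 4y²)/(-7 + y)

Euclidean algorithm in ℚ[y]:
  -4y⁴ - 76y³ - 292y² + 876y + 2376 = (-4y - 52)(y³ + 6y² - 69y - 154) + (-256y² - 3328y - 5632)
  y³ + 6y² - 69y - 154 = (-(1/256)y + 7/256)(-256y² - 3328y - 5632) + (0)
Last nonzero remainder: -256y² - 3328y - 5632. Dividing through by -256 gives the monic gcd y² + 13y + 22.
Cancel y² + 13y + 22 from numerator and denominator to get the reduced form.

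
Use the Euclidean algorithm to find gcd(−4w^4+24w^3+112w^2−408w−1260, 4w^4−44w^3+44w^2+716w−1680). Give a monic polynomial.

w^2−12w+35

By polynomial division,
  −4w^4+24w^3+112w^2−408w−1260 = (−1)(4w^4−44w^3+44w^2+716w−1680) + (−20w^3+156w^2+308w−2940)
  4w^4−44w^3+44w^2+716w−1680 = (−(1/5)w+16/25)(−20w^3+156w^2+308w−2940) + ((144/25)w^2−(1728/25)w+1008/5)
  −20w^3+156w^2+308w−2940 = (−(125/36)w−175/12)((144/25)w^2−(1728/25)w+1008/5) + (0)
Last nonzero remainder: (144/25)w^2−(1728/25)w+1008/5. Dividing through by 144/25 gives the monic gcd w^2−12w+35.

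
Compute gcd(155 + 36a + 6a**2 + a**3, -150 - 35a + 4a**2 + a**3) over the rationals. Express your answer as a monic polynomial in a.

5 + a

Apply the Euclidean algorithm:
  a**3 + 6a**2 + 36a + 155 = (a**3 + 4a**2 - 35a - 150) + (2a**2 + 71a + 305)
  a**3 + 4a**2 - 35a - 150 = ((1/2)a - 63/4)(2a**2 + 71a + 305) + ((3723/4)a + 18615/4)
  2a**2 + 71a + 305 = ((8/3723)a + 244/3723)((3723/4)a + 18615/4) + (0)
Last nonzero remainder: (3723/4)a + 18615/4. Dividing through by 3723/4 gives the monic gcd a + 5.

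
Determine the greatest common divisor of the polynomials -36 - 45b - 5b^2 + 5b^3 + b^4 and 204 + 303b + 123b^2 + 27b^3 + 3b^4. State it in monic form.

4 + 5b + b^2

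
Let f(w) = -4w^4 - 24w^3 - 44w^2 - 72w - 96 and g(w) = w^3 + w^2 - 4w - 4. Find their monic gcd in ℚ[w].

w + 2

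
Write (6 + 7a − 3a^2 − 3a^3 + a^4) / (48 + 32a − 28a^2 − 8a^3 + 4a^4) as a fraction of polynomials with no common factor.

Repeated division with remainder:
  a^4 − 3a^3 − 3a^2 + 7a + 6 = (1/4)(4a^4 − 8a^3 − 28a^2 + 32a + 48) + (−a^3 + 4a^2 − a − 6)
  4a^4 − 8a^3 − 28a^2 + 32a + 48 = (−4a − 8)(−a^3 + 4a^2 − a − 6) + (0)
Last nonzero remainder: −a^3 + 4a^2 − a − 6. Dividing through by −1 gives the monic gcd a^3 − 4a^2 + a + 6.
Cancel a^3 − 4a^2 + a + 6 from numerator and denominator to get the reduced form.

(1 + a)/(8 + 4a)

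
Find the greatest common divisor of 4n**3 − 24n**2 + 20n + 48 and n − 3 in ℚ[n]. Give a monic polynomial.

n − 3

Euclidean algorithm in ℚ[n]:
  4n**3 − 24n**2 + 20n + 48 = (4n**2 − 12n − 16)(n − 3) + (0)
The last nonzero remainder n − 3 is already monic.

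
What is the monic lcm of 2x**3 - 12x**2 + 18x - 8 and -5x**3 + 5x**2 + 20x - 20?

By polynomial division,
  2x**3 - 12x**2 + 18x - 8 = (-2/5)(-5x**3 + 5x**2 + 20x - 20) + (-10x**2 + 26x - 16)
  -5x**3 + 5x**2 + 20x - 20 = ((1/2)x + 4/5)(-10x**2 + 26x - 16) + ((36/5)x - 36/5)
  -10x**2 + 26x - 16 = (-(25/18)x + 20/9)((36/5)x - 36/5) + (0)
Last nonzero remainder: (36/5)x - 36/5. Dividing through by 36/5 gives the monic gcd x - 1.
Then lcm(f, g) = f·g / gcd(f, g); expanding and making the result monic gives the answer.

x**5 - 6x**4 + 5x**3 + 20x**2 - 36x + 16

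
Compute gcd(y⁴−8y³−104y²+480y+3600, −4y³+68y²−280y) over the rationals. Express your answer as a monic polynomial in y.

Repeated division with remainder:
  y⁴−8y³−104y²+480y+3600 = (−(1/4)y−9/4)(−4y³+68y²−280y) + (−21y²−150y+3600)
  −4y³+68y²−280y = ((4/21)y−676/147)(−21y²−150y+3600) + (−(81120/49)y+811200/49)
  −21y²−150y+3600 = ((343/27040)y+147/676)(−(81120/49)y+811200/49) + (0)
Last nonzero remainder: −(81120/49)y+811200/49. Dividing through by −81120/49 gives the monic gcd y−10.

y−10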